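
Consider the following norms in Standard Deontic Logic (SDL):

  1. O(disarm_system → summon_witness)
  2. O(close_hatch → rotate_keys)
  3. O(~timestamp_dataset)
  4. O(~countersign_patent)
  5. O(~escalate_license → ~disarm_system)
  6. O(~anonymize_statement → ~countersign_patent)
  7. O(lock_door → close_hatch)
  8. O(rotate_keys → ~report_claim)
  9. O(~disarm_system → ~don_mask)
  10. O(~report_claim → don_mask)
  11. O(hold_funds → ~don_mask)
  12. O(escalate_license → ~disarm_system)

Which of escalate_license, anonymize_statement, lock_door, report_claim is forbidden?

Premises 5 and 12 cover both cases: O(~escalate_license → ~disarm_system) and O(escalate_license → ~disarm_system). Since ~escalate_license ∨ escalate_license is a tautology, O(~disarm_system) follows.
From O(~disarm_system) and premise 9, O(~disarm_system → ~don_mask), we obtain O(~don_mask).
Premise 10 is O(~report_claim → don_mask); contrapositively O(~don_mask → report_claim). Since O(~don_mask) holds, K gives O(report_claim).
Premise 8, O(rotate_keys → ~report_claim), contraposes to O(report_claim → ~rotate_keys); with O(report_claim) we get O(~rotate_keys).
Premise 2, O(close_hatch → rotate_keys), contraposes to O(~rotate_keys → ~close_hatch); with O(~rotate_keys) we get O(~close_hatch).
Premise 7 is O(lock_door → close_hatch); contrapositively O(~close_hatch → ~lock_door). Since O(~close_hatch) holds, K gives O(~lock_door).
So O(~lock_door) holds, i.e. lock_door is forbidden. None of the other listed options is forbidden under the premises.

lock_door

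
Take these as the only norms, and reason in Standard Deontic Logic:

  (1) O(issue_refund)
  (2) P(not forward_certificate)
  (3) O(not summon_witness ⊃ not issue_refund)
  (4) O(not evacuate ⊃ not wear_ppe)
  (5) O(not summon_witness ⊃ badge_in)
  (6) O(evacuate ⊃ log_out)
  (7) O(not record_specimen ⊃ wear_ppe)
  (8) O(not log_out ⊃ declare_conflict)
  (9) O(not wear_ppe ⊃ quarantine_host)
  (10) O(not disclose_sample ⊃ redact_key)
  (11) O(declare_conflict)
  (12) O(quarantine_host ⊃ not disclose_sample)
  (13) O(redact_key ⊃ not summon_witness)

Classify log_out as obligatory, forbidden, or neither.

Obligatory

From premise 1 we have O(issue_refund).
Premise 3, O(not summon_witness ⊃ not issue_refund), contraposes to O(issue_refund ⊃ summon_witness); with O(issue_refund) we get O(summon_witness).
Premise 13, O(redact_key ⊃ not summon_witness), contraposes to O(summon_witness ⊃ not redact_key); with O(summon_witness) we get O(not redact_key).
Premise 10 is O(not disclose_sample ⊃ redact_key); contrapositively O(not redact_key ⊃ disclose_sample). Since O(not redact_key) holds, K gives O(disclose_sample).
The contrapositive of premise 12 (O(quarantine_host ⊃ not disclose_sample)) is O(disclose_sample ⊃ not quarantine_host), and O(disclose_sample) is already established, so O(not quarantine_host).
The contrapositive of premise 9 (O(not wear_ppe ⊃ quarantine_host)) is O(not quarantine_host ⊃ wear_ppe), and O(not quarantine_host) is already established, so O(wear_ppe).
Premise 4 is O(not evacuate ⊃ not wear_ppe); contrapositively O(wear_ppe ⊃ evacuate). Since O(wear_ppe) holds, K gives O(evacuate).
With premise 6, O(evacuate ⊃ log_out), the K-axiom yields O(log_out).
Premises 2, 5, 7, 8, 11 do not contribute to this derivation.
Hence log_out is obligatory.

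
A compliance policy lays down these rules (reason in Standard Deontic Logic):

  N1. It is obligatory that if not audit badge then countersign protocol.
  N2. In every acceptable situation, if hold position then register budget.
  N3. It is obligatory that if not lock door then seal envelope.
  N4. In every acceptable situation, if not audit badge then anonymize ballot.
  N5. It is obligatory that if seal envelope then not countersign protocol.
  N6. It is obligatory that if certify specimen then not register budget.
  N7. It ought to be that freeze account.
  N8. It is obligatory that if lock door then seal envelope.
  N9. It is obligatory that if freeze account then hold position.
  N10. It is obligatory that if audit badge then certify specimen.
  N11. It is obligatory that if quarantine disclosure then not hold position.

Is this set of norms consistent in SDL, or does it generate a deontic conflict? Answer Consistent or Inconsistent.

Inconsistent

Premises 3 and 8 cover both cases: O(¬lock_door → seal_envelope) and O(lock_door → seal_envelope). Since ¬lock_door ∨ lock_door is a tautology, O(seal_envelope) follows.
Premise 5 is O(seal_envelope → ¬countersign_protocol); since O(seal_envelope), deontic closure gives O(¬countersign_protocol).
Premise 1 is O(¬audit_badge → countersign_protocol); contrapositively O(¬countersign_protocol → audit_badge). Since O(¬countersign_protocol) holds, K gives O(audit_badge).
From O(audit_badge) and premise 10, O(audit_badge → certify_specimen), we obtain O(certify_specimen).
With premise 6, O(certify_specimen → ¬register_budget), the K-axiom yields O(¬register_budget).
The contrapositive of premise 2 (O(hold_position → register_budget)) is O(¬register_budget → ¬hold_position), and O(¬register_budget) is already established, so O(¬hold_position).
Premise 9 is O(freeze_account → hold_position); contrapositively O(¬hold_position → ¬freeze_account). Since O(¬hold_position) holds, K gives O(¬freeze_account).
However, premise 7 gives O(freeze_account).
We now have both O(¬freeze_account) and O(freeze_account) — freeze_account is simultaneously obligatory and forbidden, violating the D-axiom.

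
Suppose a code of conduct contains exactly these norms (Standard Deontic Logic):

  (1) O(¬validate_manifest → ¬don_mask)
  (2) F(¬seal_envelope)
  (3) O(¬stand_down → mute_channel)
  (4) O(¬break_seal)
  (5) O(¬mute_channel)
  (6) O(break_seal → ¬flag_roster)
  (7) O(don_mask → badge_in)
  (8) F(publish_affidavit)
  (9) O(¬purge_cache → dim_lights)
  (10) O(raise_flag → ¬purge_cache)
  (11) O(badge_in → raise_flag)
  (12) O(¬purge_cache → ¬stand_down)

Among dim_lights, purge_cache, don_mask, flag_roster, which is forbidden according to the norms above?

Premise 5 gives O(¬mute_channel).
Premise 3, O(¬stand_down → mute_channel), contraposes to O(¬mute_channel → stand_down); with O(¬mute_channel) we get O(stand_down).
Premise 12, O(¬purge_cache → ¬stand_down), contraposes to O(stand_down → purge_cache); with O(stand_down) we get O(purge_cache).
Premise 10 is O(raise_flag → ¬purge_cache); contrapositively O(purge_cache → ¬raise_flag). Since O(purge_cache) holds, K gives O(¬raise_flag).
Premise 11 is O(badge_in → raise_flag); contrapositively O(¬raise_flag → ¬badge_in). Since O(¬raise_flag) holds, K gives O(¬badge_in).
Premise 7, O(don_mask → badge_in), contraposes to O(¬badge_in → ¬don_mask); with O(¬badge_in) we get O(¬don_mask).
So O(¬don_mask) holds, i.e. don_mask is forbidden. None of the other listed options is forbidden under the premises.

don_mask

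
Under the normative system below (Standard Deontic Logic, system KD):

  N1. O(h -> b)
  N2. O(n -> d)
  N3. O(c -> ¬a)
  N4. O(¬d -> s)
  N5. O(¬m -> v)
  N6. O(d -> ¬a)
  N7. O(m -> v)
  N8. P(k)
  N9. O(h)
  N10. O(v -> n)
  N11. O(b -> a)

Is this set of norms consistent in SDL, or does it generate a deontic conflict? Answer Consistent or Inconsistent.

Premises 5 and 7 cover both cases: O(¬m -> v) and O(m -> v). Since ¬m ∨ m is a tautology, O(v) follows.
Premise 10 is O(v -> n); since O(v), deontic closure gives O(n).
With premise 2, O(n -> d), the K-axiom yields O(d).
Premise 6 is O(d -> ¬a); since O(d), deontic closure gives O(¬a).
Premise 11 is O(b -> a); contrapositively O(¬a -> ¬b). Since O(¬a) holds, K gives O(¬b).
Premise 1, O(h -> b), contraposes to O(¬b -> ¬h); with O(¬b) we get O(¬h).
Yet premise 9 states O(h).
We now have both O(¬h) and O(h) — h is simultaneously obligatory and forbidden, violating the D-axiom.

Inconsistent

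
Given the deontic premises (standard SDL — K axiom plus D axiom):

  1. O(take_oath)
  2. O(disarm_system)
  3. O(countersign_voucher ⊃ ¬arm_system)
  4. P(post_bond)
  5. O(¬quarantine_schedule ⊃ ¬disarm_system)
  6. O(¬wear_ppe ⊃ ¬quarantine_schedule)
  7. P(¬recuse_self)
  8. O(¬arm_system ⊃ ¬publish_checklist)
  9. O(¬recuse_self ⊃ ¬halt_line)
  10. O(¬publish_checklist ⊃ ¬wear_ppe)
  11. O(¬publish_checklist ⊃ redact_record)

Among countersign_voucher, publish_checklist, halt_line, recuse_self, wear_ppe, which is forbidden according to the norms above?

Premise 2 states O(disarm_system) outright.
Premise 5 is O(¬quarantine_schedule ⊃ ¬disarm_system); contrapositively O(disarm_system ⊃ quarantine_schedule). Since O(disarm_system) holds, K gives O(quarantine_schedule).
The contrapositive of premise 6 (O(¬wear_ppe ⊃ ¬quarantine_schedule)) is O(quarantine_schedule ⊃ wear_ppe), and O(quarantine_schedule) is already established, so O(wear_ppe).
Premise 10 is O(¬publish_checklist ⊃ ¬wear_ppe); contrapositively O(wear_ppe ⊃ publish_checklist). Since O(wear_ppe) holds, K gives O(publish_checklist).
Premise 8 is O(¬arm_system ⊃ ¬publish_checklist); contrapositively O(publish_checklist ⊃ arm_system). Since O(publish_checklist) holds, K gives O(arm_system).
The contrapositive of premise 3 (O(countersign_voucher ⊃ ¬arm_system)) is O(arm_system ⊃ ¬countersign_voucher), and O(arm_system) is already established, so O(¬countersign_voucher).
So O(¬countersign_voucher) holds, i.e. countersign_voucher is forbidden. None of the other listed options is forbidden under the premises.

countersign_voucher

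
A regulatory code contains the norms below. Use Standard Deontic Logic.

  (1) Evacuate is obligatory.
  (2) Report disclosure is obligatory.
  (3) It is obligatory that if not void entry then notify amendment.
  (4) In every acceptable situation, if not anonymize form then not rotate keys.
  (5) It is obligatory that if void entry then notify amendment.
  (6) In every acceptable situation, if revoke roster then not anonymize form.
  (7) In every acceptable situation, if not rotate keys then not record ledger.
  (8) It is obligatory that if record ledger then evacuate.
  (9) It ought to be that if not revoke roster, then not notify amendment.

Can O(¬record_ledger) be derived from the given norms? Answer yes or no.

Yes

By case analysis on ¬void_entry: premise 3 gives O(¬void_entry → notify_amendment) and premise 5 gives O(void_entry → notify_amendment), so O(notify_amendment) either way.
Premise 9, O(¬revoke_roster → ¬notify_amendment), contraposes to O(notify_amendment → revoke_roster); with O(notify_amendment) we get O(revoke_roster).
Applying K to premise 6 (O(revoke_roster → ¬anonymize_form)) and O(revoke_roster) yields O(¬anonymize_form).
From O(¬anonymize_form) and premise 4, O(¬anonymize_form → ¬rotate_keys), we obtain O(¬rotate_keys).
Applying K to premise 7 (O(¬rotate_keys → ¬record_ledger)) and O(¬rotate_keys) yields O(¬record_ledger).
Premises 1, 2, 8 do not contribute to this derivation.
So O(¬record_ledger) follows.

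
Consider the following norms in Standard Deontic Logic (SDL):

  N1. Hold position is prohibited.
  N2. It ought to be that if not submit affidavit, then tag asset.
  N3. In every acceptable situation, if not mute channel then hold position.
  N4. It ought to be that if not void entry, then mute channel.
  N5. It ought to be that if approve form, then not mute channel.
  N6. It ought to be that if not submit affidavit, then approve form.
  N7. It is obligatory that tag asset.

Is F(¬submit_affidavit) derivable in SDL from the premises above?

Premise 1, F(hold_position), is equivalent to O(¬hold_position).
Premise 3 is O(¬mute_channel → hold_position); contrapositively O(¬hold_position → mute_channel). Since O(¬hold_position) holds, K gives O(mute_channel).
Premise 5, O(approve_form → ¬mute_channel), contraposes to O(mute_channel → ¬approve_form); with O(mute_channel) we get O(¬approve_form).
Premise 6 is O(¬submit_affidavit → approve_form); contrapositively O(¬approve_form → submit_affidavit). Since O(¬approve_form) holds, K gives O(submit_affidavit).
Premises 2, 4, 7 do not contribute to this derivation.
So O(submit_affidavit) holds, i.e. F(¬submit_affidavit). The claim follows.

Yes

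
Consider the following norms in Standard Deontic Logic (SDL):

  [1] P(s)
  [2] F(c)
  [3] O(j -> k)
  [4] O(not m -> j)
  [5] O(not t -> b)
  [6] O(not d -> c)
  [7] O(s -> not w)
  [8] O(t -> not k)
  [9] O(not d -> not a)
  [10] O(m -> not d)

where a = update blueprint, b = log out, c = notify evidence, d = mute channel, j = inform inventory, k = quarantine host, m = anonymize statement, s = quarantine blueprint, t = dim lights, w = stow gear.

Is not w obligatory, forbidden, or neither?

Neither

Premise 7 is O(s -> not w), but O(s) is not derivable from the premises (the permission P(s) asserts only not O(not s), not O(s)), so it does not yield O(not w).
No premise or chain of K-axiom applications forces O(not w), and none forces O(w). So not w is neither obligatory nor forbidden under these norms.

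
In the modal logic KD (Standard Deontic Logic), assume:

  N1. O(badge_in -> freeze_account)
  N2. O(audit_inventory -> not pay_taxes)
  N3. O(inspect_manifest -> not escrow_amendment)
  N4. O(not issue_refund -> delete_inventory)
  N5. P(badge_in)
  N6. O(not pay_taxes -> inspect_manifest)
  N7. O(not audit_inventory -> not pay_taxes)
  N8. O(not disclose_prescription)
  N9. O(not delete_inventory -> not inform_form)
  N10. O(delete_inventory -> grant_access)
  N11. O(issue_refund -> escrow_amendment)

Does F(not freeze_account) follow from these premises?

No

Premise 1 is O(badge_in -> freeze_account), but O(badge_in) is not derivable from the premises (the permission P(badge_in) asserts only not O(not badge_in), not O(badge_in)), so it does not yield O(freeze_account).
No other premise forces O(freeze_account). An ideal world satisfying every premise can still have not freeze_account true, so F(not freeze_account) is not derivable.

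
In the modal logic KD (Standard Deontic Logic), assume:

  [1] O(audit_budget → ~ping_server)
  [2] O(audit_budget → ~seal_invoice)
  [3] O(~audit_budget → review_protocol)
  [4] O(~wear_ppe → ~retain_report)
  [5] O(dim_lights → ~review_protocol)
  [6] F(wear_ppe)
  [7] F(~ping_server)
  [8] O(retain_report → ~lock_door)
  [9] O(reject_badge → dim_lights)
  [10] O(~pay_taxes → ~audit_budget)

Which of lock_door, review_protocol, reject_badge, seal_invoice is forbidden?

F(~ping_server) at premise 7 means O(ping_server).
Premise 1 is O(audit_budget → ~ping_server); contrapositively O(ping_server → ~audit_budget). Since O(ping_server) holds, K gives O(~audit_budget).
Premise 3 is O(~audit_budget → review_protocol); since O(~audit_budget), deontic closure gives O(review_protocol).
The contrapositive of premise 5 (O(dim_lights → ~review_protocol)) is O(review_protocol → ~dim_lights), and O(review_protocol) is already established, so O(~dim_lights).
Premise 9, O(reject_badge → dim_lights), contraposes to O(~dim_lights → ~reject_badge); with O(~dim_lights) we get O(~reject_badge).
So O(~reject_badge) holds, i.e. reject_badge is forbidden. None of the other listed options is forbidden under the premises.

reject_badge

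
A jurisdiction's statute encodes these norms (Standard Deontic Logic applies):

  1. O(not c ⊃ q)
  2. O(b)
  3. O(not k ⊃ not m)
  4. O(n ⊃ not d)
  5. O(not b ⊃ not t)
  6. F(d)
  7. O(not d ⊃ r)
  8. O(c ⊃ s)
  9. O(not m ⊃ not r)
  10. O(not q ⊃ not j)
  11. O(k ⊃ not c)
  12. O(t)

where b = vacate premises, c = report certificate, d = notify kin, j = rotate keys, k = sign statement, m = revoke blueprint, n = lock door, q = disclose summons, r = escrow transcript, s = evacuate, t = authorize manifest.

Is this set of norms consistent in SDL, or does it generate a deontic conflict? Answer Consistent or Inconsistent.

Premise 5 is O(not b ⊃ not t), but O(not b) is not derivable from the premises, so it does not yield O(not t).
So O(not t) is not derivable, and the apparent clash with O(t) does not arise.
A world satisfying every obligation exists (e.g. b=true, c=false, d=false, j=false, k=true, m=true, n=false, q=true, r=true, s=false, t=true); no atom is both obligatory and forbidden, so the set is consistent.

Consistent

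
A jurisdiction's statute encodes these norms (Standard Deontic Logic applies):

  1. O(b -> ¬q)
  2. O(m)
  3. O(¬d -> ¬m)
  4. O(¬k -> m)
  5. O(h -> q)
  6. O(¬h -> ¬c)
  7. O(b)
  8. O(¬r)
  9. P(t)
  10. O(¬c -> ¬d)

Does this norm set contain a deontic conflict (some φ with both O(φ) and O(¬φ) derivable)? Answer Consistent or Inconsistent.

Premise 2 states O(m) outright.
Premise 3 is O(¬d -> ¬m); contrapositively O(m -> d). Since O(m) holds, K gives O(d).
The contrapositive of premise 10 (O(¬c -> ¬d)) is O(d -> c), and O(d) is already established, so O(c).
Premise 6, O(¬h -> ¬c), contraposes to O(c -> h); with O(c) we get O(h).
With premise 5, O(h -> q), the K-axiom yields O(q).
Premise 1 is O(b -> ¬q); contrapositively O(q -> ¬b). Since O(q) holds, K gives O(¬b).
But premise 7 directly asserts O(b).
We now have both O(¬b) and O(b) — b is simultaneously obligatory and forbidden, violating the D-axiom.

Inconsistent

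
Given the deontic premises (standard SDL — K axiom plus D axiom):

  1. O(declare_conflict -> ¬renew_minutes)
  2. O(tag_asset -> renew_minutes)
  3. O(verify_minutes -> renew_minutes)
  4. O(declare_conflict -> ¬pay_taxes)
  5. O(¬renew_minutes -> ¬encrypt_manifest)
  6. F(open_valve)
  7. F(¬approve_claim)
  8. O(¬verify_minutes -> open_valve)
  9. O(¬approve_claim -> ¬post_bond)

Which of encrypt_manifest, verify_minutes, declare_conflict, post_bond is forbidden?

declare_conflict

Premise 6, F(open_valve), is equivalent to O(¬open_valve).
Premise 8 is O(¬verify_minutes -> open_valve); contrapositively O(¬open_valve -> verify_minutes). Since O(¬open_valve) holds, K gives O(verify_minutes).
With premise 3, O(verify_minutes -> renew_minutes), the K-axiom yields O(renew_minutes).
The contrapositive of premise 1 (O(declare_conflict -> ¬renew_minutes)) is O(renew_minutes -> ¬declare_conflict), and O(renew_minutes) is already established, so O(¬declare_conflict).
So O(¬declare_conflict) holds, i.e. declare_conflict is forbidden. None of the other listed options is forbidden under the premises.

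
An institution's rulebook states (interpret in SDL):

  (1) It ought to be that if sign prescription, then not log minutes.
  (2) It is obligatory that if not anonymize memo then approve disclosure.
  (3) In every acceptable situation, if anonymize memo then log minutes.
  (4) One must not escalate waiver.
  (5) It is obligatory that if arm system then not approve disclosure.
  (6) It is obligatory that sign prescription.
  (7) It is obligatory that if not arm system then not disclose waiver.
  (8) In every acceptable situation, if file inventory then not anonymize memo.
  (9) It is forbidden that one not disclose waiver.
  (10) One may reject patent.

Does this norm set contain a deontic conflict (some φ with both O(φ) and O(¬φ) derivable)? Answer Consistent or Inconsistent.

Inconsistent

Premise 6 states O(sign_prescription) outright.
With premise 1, O(sign_prescription → ¬log_minutes), the K-axiom yields O(¬log_minutes).
The contrapositive of premise 3 (O(anonymize_memo → log_minutes)) is O(¬log_minutes → ¬anonymize_memo), and O(¬log_minutes) is already established, so O(¬anonymize_memo).
From O(¬anonymize_memo) and premise 2, O(¬anonymize_memo → approve_disclosure), we obtain O(approve_disclosure).
Premise 5 is O(arm_system → ¬approve_disclosure); contrapositively O(approve_disclosure → ¬arm_system). Since O(approve_disclosure) holds, K gives O(¬arm_system).
From O(¬arm_system) and premise 7, O(¬arm_system → ¬disclose_waiver), we obtain O(¬disclose_waiver).
But premise 9, F(¬disclose_waiver), means O(disclose_waiver).
We now have both O(¬disclose_waiver) and O(disclose_waiver) — disclose_waiver is simultaneously obligatory and forbidden, violating the D-axiom.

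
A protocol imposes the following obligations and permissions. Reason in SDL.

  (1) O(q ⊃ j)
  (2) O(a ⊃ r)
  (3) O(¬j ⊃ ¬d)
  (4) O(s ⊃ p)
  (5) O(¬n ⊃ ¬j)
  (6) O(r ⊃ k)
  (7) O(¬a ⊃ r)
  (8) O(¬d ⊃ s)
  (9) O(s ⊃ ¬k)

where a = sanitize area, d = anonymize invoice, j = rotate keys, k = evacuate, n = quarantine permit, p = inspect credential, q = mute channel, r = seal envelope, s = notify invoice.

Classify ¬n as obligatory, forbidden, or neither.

By case analysis on a: premise 2 gives O(a ⊃ r) and premise 7 gives O(¬a ⊃ r), so O(r) either way.
Applying K to premise 6 (O(r ⊃ k)) and O(r) yields O(k).
Premise 9 is O(s ⊃ ¬k); contrapositively O(k ⊃ ¬s). Since O(k) holds, K gives O(¬s).
Premise 8 is O(¬d ⊃ s); contrapositively O(¬s ⊃ d). Since O(¬s) holds, K gives O(d).
The contrapositive of premise 3 (O(¬j ⊃ ¬d)) is O(d ⊃ j), and O(d) is already established, so O(j).
The contrapositive of premise 5 (O(¬n ⊃ ¬j)) is O(j ⊃ n), and O(j) is already established, so O(n).
Premises 1, 4 do not contribute to this derivation.
Thus O(n), which is F(¬n): ¬n is forbidden.

Forbidden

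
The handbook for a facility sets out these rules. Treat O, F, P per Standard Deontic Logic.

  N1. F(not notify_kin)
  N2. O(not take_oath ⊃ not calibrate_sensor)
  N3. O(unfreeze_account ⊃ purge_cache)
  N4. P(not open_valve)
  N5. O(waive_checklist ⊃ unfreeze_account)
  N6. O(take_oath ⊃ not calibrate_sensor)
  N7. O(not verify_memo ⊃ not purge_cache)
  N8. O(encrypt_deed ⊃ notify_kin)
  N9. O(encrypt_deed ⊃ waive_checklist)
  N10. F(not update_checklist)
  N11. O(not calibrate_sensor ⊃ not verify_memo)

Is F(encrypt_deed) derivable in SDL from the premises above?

By case analysis on take_oath: premise 6 gives O(take_oath ⊃ not calibrate_sensor) and premise 2 gives O(not take_oath ⊃ not calibrate_sensor), so O(not calibrate_sensor) either way.
Applying K to premise 11 (O(not calibrate_sensor ⊃ not verify_memo)) and O(not calibrate_sensor) yields O(not verify_memo).
Applying K to premise 7 (O(not verify_memo ⊃ not purge_cache)) and O(not verify_memo) yields O(not purge_cache).
The contrapositive of premise 3 (O(unfreeze_account ⊃ purge_cache)) is O(not purge_cache ⊃ not unfreeze_account), and O(not purge_cache) is already established, so O(not unfreeze_account).
The contrapositive of premise 5 (O(waive_checklist ⊃ unfreeze_account)) is O(not unfreeze_account ⊃ not waive_checklist), and O(not unfreeze_account) is already established, so O(not waive_checklist).
Premise 9 is O(encrypt_deed ⊃ waive_checklist); contrapositively O(not waive_checklist ⊃ not encrypt_deed). Since O(not waive_checklist) holds, K gives O(not encrypt_deed).
Premises 1, 4, 8, 10 do not contribute to this derivation.
So O(not encrypt_deed) holds, i.e. F(encrypt_deed). The claim follows.

Yes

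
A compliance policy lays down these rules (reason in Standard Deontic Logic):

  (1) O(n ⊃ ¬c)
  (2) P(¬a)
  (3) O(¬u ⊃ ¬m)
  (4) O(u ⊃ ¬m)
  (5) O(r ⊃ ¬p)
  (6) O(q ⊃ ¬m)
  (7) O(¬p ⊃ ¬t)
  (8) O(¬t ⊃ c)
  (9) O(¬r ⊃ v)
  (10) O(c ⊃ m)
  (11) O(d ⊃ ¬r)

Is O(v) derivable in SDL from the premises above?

Premises 3 and 4 cover both cases: O(¬u ⊃ ¬m) and O(u ⊃ ¬m). Since ¬u ∨ u is a tautology, O(¬m) follows.
The contrapositive of premise 10 (O(c ⊃ m)) is O(¬m ⊃ ¬c), and O(¬m) is already established, so O(¬c).
Premise 8 is O(¬t ⊃ c); contrapositively O(¬c ⊃ t). Since O(¬c) holds, K gives O(t).
Premise 7, O(¬p ⊃ ¬t), contraposes to O(t ⊃ p); with O(t) we get O(p).
The contrapositive of premise 5 (O(r ⊃ ¬p)) is O(p ⊃ ¬r), and O(p) is already established, so O(¬r).
Premise 9 is O(¬r ⊃ v); since O(¬r), deontic closure gives O(v).
Premises 1, 2, 6, 11 do not contribute to this derivation.
So O(v) follows.

Yes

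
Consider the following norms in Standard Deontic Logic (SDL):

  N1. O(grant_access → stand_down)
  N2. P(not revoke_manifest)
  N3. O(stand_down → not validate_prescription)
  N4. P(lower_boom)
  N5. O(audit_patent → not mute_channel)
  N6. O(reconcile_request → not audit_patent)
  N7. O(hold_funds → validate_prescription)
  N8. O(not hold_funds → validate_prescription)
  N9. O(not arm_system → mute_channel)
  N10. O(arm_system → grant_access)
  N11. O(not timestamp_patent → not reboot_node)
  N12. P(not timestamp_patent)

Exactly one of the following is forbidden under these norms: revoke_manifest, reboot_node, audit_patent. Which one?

audit_patent

Premises 8 and 7 are O(not hold_funds → validate_prescription) and O(hold_funds → validate_prescription); every ideal world satisfies not hold_funds or hold_funds, so in either case validate_prescription holds — hence O(validate_prescription).
Premise 3, O(stand_down → not validate_prescription), contraposes to O(validate_prescription → not stand_down); with O(validate_prescription) we get O(not stand_down).
Premise 1 is O(grant_access → stand_down); contrapositively O(not stand_down → not grant_access). Since O(not stand_down) holds, K gives O(not grant_access).
Premise 10, O(arm_system → grant_access), contraposes to O(not grant_access → not arm_system); with O(not grant_access) we get O(not arm_system).
Premise 9 is O(not arm_system → mute_channel); since O(not arm_system), deontic closure gives O(mute_channel).
The contrapositive of premise 5 (O(audit_patent → not mute_channel)) is O(mute_channel → not audit_patent), and O(mute_channel) is already established, so O(not audit_patent).
So O(not audit_patent) holds, i.e. audit_patent is forbidden. None of the other listed options is forbidden under the premises.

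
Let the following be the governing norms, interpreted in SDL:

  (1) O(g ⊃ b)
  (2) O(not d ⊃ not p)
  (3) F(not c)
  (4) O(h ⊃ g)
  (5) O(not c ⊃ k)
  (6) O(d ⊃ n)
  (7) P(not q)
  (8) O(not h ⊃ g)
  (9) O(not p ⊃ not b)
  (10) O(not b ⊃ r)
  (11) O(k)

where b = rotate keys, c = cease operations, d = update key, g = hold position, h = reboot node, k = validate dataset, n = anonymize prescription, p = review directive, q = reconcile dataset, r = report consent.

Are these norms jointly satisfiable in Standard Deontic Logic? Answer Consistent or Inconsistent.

Consistent

Premise 5 is O(not c ⊃ k); even if O(k) held, inferring O(not c) would be affirming the consequent — invalid.
So O(not c) is not derivable, and the apparent clash with O(c) does not arise.
A world satisfying every obligation exists (e.g. b=true, c=true, d=true, g=true, h=false, k=true, n=true, p=true, q=false, r=false); no atom is both obligatory and forbidden, so the set is consistent.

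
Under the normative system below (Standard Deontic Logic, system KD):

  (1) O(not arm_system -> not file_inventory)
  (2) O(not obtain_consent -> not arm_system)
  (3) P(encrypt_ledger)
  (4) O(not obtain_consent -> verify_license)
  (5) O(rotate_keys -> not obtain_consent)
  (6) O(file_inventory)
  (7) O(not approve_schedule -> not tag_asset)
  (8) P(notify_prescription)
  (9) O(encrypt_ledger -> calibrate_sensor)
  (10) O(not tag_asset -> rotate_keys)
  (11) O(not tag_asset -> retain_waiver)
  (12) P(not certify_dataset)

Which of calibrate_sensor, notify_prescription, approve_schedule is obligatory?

approve_schedule

Premise 6 states O(file_inventory) outright.
Premise 1 is O(not arm_system -> not file_inventory); contrapositively O(file_inventory -> arm_system). Since O(file_inventory) holds, K gives O(arm_system).
Premise 2 is O(not obtain_consent -> not arm_system); contrapositively O(arm_system -> obtain_consent). Since O(arm_system) holds, K gives O(obtain_consent).
The contrapositive of premise 5 (O(rotate_keys -> not obtain_consent)) is O(obtain_consent -> not rotate_keys), and O(obtain_consent) is already established, so O(not rotate_keys).
Premise 10 is O(not tag_asset -> rotate_keys); contrapositively O(not rotate_keys -> tag_asset). Since O(not rotate_keys) holds, K gives O(tag_asset).
Premise 7, O(not approve_schedule -> not tag_asset), contraposes to O(tag_asset -> approve_schedule); with O(tag_asset) we get O(approve_schedule).
So O(approve_schedule) holds — approve_schedule is obligatory. None of the other listed options is made obligatory by any chain of premises.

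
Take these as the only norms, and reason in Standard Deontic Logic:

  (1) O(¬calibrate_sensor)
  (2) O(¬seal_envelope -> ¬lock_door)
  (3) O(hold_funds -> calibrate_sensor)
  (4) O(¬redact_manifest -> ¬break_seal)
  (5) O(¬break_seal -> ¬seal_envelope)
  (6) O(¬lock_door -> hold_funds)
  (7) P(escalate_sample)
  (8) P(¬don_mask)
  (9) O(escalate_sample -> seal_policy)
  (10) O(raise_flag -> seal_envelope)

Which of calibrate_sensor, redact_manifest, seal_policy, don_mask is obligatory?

redact_manifest

Premise 1 gives O(¬calibrate_sensor).
The contrapositive of premise 3 (O(hold_funds -> calibrate_sensor)) is O(¬calibrate_sensor -> ¬hold_funds), and O(¬calibrate_sensor) is already established, so O(¬hold_funds).
Premise 6, O(¬lock_door -> hold_funds), contraposes to O(¬hold_funds -> lock_door); with O(¬hold_funds) we get O(lock_door).
The contrapositive of premise 2 (O(¬seal_envelope -> ¬lock_door)) is O(lock_door -> seal_envelope), and O(lock_door) is already established, so O(seal_envelope).
The contrapositive of premise 5 (O(¬break_seal -> ¬seal_envelope)) is O(seal_envelope -> break_seal), and O(seal_envelope) is already established, so O(break_seal).
Premise 4, O(¬redact_manifest -> ¬break_seal), contraposes to O(break_seal -> redact_manifest); with O(break_seal) we get O(redact_manifest).
So O(redact_manifest) holds — redact_manifest is obligatory. None of the other listed options is made obligatory by any chain of premises.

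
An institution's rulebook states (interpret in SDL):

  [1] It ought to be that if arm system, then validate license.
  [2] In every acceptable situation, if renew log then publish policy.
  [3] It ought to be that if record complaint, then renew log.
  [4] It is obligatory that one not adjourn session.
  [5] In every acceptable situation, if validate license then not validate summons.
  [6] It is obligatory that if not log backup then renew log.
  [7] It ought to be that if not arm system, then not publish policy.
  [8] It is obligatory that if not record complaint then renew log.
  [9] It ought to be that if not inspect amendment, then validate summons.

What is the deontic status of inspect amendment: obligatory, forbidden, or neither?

Premises 8 and 3 are O(¬record_complaint → renew_log) and O(record_complaint → renew_log); every ideal world satisfies ¬record_complaint or record_complaint, so in either case renew_log holds — hence O(renew_log).
Applying K to premise 2 (O(renew_log → publish_policy)) and O(renew_log) yields O(publish_policy).
Premise 7, O(¬arm_system → ¬publish_policy), contraposes to O(publish_policy → arm_system); with O(publish_policy) we get O(arm_system).
From O(arm_system) and premise 1, O(arm_system → validate_license), we obtain O(validate_license).
Premise 5 is O(validate_license → ¬validate_summons); since O(validate_license), deontic closure gives O(¬validate_summons).
The contrapositive of premise 9 (O(¬inspect_amendment → validate_summons)) is O(¬validate_summons → inspect_amendment), and O(¬validate_summons) is already established, so O(inspect_amendment).
Premises 4, 6 do not contribute to this derivation.
Hence inspect_amendment is obligatory.

Obligatory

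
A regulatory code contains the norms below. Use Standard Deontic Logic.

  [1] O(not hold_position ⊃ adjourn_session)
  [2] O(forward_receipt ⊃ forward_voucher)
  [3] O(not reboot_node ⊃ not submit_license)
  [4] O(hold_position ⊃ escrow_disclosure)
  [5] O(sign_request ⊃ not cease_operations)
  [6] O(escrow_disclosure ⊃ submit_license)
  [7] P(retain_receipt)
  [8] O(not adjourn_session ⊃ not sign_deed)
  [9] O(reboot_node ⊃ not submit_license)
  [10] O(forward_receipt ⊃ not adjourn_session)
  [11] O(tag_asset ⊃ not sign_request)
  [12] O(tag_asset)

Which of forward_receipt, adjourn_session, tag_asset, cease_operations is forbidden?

Premises 3 and 9 are O(not reboot_node ⊃ not submit_license) and O(reboot_node ⊃ not submit_license); every ideal world satisfies not reboot_node or reboot_node, so in either case not submit_license holds — hence O(not submit_license).
The contrapositive of premise 6 (O(escrow_disclosure ⊃ submit_license)) is O(not submit_license ⊃ not escrow_disclosure), and O(not submit_license) is already established, so O(not escrow_disclosure).
Premise 4, O(hold_position ⊃ escrow_disclosure), contraposes to O(not escrow_disclosure ⊃ not hold_position); with O(not escrow_disclosure) we get O(not hold_position).
With premise 1, O(not hold_position ⊃ adjourn_session), the K-axiom yields O(adjourn_session).
The contrapositive of premise 10 (O(forward_receipt ⊃ not adjourn_session)) is O(adjourn_session ⊃ not forward_receipt), and O(adjourn_session) is already established, so O(not forward_receipt).
So O(not forward_receipt) holds, i.e. forward_receipt is forbidden. None of the other listed options is forbidden under the premises.

forward_receipt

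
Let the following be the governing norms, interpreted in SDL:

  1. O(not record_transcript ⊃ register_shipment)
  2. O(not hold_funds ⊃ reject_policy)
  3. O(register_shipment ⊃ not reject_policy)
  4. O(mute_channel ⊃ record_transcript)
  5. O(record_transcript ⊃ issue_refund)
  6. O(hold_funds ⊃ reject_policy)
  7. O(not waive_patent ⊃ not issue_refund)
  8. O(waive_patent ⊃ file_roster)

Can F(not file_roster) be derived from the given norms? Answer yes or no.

Yes

By case analysis on not hold_funds: premise 2 gives O(not hold_funds ⊃ reject_policy) and premise 6 gives O(hold_funds ⊃ reject_policy), so O(reject_policy) either way.
Premise 3 is O(register_shipment ⊃ not reject_policy); contrapositively O(reject_policy ⊃ not register_shipment). Since O(reject_policy) holds, K gives O(not register_shipment).
Premise 1 is O(not record_transcript ⊃ register_shipment); contrapositively O(not register_shipment ⊃ record_transcript). Since O(not register_shipment) holds, K gives O(record_transcript).
From O(record_transcript) and premise 5, O(record_transcript ⊃ issue_refund), we obtain O(issue_refund).
The contrapositive of premise 7 (O(not waive_patent ⊃ not issue_refund)) is O(issue_refund ⊃ waive_patent), and O(issue_refund) is already established, so O(waive_patent).
Premise 8 is O(waive_patent ⊃ file_roster); since O(waive_patent), deontic closure gives O(file_roster).
Premise 4 does not contribute to this derivation.
So O(file_roster) holds, i.e. F(not file_roster). The claim follows.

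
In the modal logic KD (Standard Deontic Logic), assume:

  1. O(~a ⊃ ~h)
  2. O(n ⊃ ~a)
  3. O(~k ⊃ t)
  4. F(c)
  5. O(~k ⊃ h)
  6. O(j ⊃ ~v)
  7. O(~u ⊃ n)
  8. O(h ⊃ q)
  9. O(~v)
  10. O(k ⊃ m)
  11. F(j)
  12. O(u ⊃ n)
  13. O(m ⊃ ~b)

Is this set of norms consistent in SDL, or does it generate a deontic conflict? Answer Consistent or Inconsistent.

Premise 6 is O(j ⊃ ~v); even if O(~v) held, inferring O(j) would be affirming the consequent — invalid.
So O(j) is not derivable, and the apparent clash with O(~j) does not arise.
A world satisfying every obligation exists (e.g. a=false, b=false, c=false, h=false, j=false, k=true, m=true, n=true, q=false, t=false, u=false, v=false); no atom is both obligatory and forbidden, so the set is consistent.

Consistent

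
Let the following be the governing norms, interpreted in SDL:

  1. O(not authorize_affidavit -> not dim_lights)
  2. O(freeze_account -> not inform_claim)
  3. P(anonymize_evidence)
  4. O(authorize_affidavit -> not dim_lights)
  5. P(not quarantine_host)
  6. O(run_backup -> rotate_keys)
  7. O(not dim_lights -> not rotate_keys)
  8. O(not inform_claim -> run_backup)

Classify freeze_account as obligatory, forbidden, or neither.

Forbidden

By case analysis on not authorize_affidavit: premise 1 gives O(not authorize_affidavit -> not dim_lights) and premise 4 gives O(authorize_affidavit -> not dim_lights), so O(not dim_lights) either way.
With premise 7, O(not dim_lights -> not rotate_keys), the K-axiom yields O(not rotate_keys).
Premise 6 is O(run_backup -> rotate_keys); contrapositively O(not rotate_keys -> not run_backup). Since O(not rotate_keys) holds, K gives O(not run_backup).
Premise 8, O(not inform_claim -> run_backup), contraposes to O(not run_backup -> inform_claim); with O(not run_backup) we get O(inform_claim).
Premise 2, O(freeze_account -> not inform_claim), contraposes to O(inform_claim -> not freeze_account); with O(inform_claim) we get O(not freeze_account).
Premises 3, 5 do not contribute to this derivation.
Thus O(not freeze_account), which is F(freeze_account): freeze_account is forbidden.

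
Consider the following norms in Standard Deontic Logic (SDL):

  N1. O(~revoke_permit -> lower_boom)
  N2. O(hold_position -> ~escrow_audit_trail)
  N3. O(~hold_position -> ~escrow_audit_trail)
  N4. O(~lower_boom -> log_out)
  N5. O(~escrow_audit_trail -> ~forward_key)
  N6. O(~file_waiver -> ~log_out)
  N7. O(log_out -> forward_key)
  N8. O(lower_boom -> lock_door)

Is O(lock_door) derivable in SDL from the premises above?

Yes

Premises 3 and 2 are O(~hold_position -> ~escrow_audit_trail) and O(hold_position -> ~escrow_audit_trail); every ideal world satisfies ~hold_position or hold_position, so in either case ~escrow_audit_trail holds — hence O(~escrow_audit_trail).
Applying K to premise 5 (O(~escrow_audit_trail -> ~forward_key)) and O(~escrow_audit_trail) yields O(~forward_key).
Premise 7 is O(log_out -> forward_key); contrapositively O(~forward_key -> ~log_out). Since O(~forward_key) holds, K gives O(~log_out).
The contrapositive of premise 4 (O(~lower_boom -> log_out)) is O(~log_out -> lower_boom), and O(~log_out) is already established, so O(lower_boom).
With premise 8, O(lower_boom -> lock_door), the K-axiom yields O(lock_door).
Premises 1, 6 do not contribute to this derivation.
So O(lock_door) follows.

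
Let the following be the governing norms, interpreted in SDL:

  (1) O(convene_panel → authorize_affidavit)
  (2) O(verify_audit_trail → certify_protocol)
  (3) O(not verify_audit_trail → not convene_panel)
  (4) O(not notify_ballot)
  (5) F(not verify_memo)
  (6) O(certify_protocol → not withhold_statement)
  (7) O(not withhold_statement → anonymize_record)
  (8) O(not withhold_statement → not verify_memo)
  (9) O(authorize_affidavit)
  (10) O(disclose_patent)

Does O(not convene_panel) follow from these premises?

Premise 5, F(not verify_memo), is equivalent to O(verify_memo).
Premise 8, O(not withhold_statement → not verify_memo), contraposes to O(verify_memo → withhold_statement); with O(verify_memo) we get O(withhold_statement).
Premise 6 is O(certify_protocol → not withhold_statement); contrapositively O(withhold_statement → not certify_protocol). Since O(withhold_statement) holds, K gives O(not certify_protocol).
The contrapositive of premise 2 (O(verify_audit_trail → certify_protocol)) is O(not certify_protocol → not verify_audit_trail), and O(not certify_protocol) is already established, so O(not verify_audit_trail).
Applying K to premise 3 (O(not verify_audit_trail → not convene_panel)) and O(not verify_audit_trail) yields O(not convene_panel).
Premises 1, 4, 7, 9, 10 do not contribute to this derivation.
So O(not convene_panel) follows.

Yes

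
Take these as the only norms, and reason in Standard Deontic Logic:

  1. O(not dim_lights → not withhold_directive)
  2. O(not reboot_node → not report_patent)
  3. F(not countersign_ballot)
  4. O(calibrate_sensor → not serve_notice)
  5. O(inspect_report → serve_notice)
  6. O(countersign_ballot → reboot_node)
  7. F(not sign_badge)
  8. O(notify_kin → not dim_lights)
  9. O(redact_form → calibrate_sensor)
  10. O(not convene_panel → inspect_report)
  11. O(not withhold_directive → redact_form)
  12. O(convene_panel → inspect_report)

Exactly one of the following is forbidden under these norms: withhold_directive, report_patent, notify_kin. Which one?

Premises 12 and 10 are O(convene_panel → inspect_report) and O(not convene_panel → inspect_report); every ideal world satisfies convene_panel or not convene_panel, so in either case inspect_report holds — hence O(inspect_report).
With premise 5, O(inspect_report → serve_notice), the K-axiom yields O(serve_notice).
Premise 4 is O(calibrate_sensor → not serve_notice); contrapositively O(serve_notice → not calibrate_sensor). Since O(serve_notice) holds, K gives O(not calibrate_sensor).
Premise 9 is O(redact_form → calibrate_sensor); contrapositively O(not calibrate_sensor → not redact_form). Since O(not calibrate_sensor) holds, K gives O(not redact_form).
The contrapositive of premise 11 (O(not withhold_directive → redact_form)) is O(not redact_form → withhold_directive), and O(not redact_form) is already established, so O(withhold_directive).
Premise 1, O(not dim_lights → not withhold_directive), contraposes to O(withhold_directive → dim_lights); with O(withhold_directive) we get O(dim_lights).
Premise 8, O(notify_kin → not dim_lights), contraposes to O(dim_lights → not notify_kin); with O(dim_lights) we get O(not notify_kin).
So O(not notify_kin) holds, i.e. notify_kin is forbidden. None of the other listed options is forbidden under the premises.

notify_kin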